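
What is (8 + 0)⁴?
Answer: 4096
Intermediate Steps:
(8 + 0)⁴ = 8⁴ = 4096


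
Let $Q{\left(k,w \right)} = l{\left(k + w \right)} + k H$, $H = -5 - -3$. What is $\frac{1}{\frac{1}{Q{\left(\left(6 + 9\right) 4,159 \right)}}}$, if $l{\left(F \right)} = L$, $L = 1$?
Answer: $-119$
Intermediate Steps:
$H = -2$ ($H = -5 + 3 = -2$)
$l{\left(F \right)} = 1$
$Q{\left(k,w \right)} = 1 - 2 k$ ($Q{\left(k,w \right)} = 1 + k \left(-2\right) = 1 - 2 k$)
$\frac{1}{\frac{1}{Q{\left(\left(6 + 9\right) 4,159 \right)}}} = \frac{1}{\frac{1}{1 - 2 \left(6 + 9\right) 4}} = \frac{1}{\frac{1}{1 - 2 \cdot 15 \cdot 4}} = \frac{1}{\frac{1}{1 - 120}} = \frac{1}{\frac{1}{-119}} = \frac{1}{- \frac{1}{119}} = -119$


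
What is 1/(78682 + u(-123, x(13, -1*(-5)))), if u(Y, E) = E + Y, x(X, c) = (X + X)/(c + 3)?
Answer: 4/314249 ≈ 1.2729e-5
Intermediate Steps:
x(X, c) = 2*X/(3 + c) (x(X, c) = (2*X)/(3 + c) = 2*X/(3 + c))
1/(78682 + u(-123, x(13, -1*(-5)))) = 1/(78682 + (2*13/(3 - 1*(-5)) - 123)) = 1/(78682 + (2*13/(3 + 5) - 123)) = 1/(78682 + (2*13/8 - 123)) = 1/(78682 + (2*13*(1/8) - 123)) = 1/(78682 + (13/4 - 123)) = 1/(78682 - 479/4) = 1/(314249/4) = 4/314249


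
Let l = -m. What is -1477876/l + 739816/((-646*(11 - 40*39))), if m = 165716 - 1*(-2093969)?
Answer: 1575296824432/1130581416995 ≈ 1.3934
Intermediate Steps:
m = 2259685 (m = 165716 + 2093969 = 2259685)
l = -2259685 (l = -1*2259685 = -2259685)
-1477876/l + 739816/((-646*(11 - 40*39))) = -1477876/(-2259685) + 739816/((-646*(11 - 40*39))) = -1477876*(-1/2259685) + 739816/((-646*(11 - 1560))) = 1477876/2259685 + 739816/((-646*(-1549))) = 1477876/2259685 + 739816/1000654 = 1477876/2259685 + 739816*(1/1000654) = 1477876/2259685 + 369908/500327 = 1575296824432/1130581416995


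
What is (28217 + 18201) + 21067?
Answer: 67485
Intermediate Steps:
(28217 + 18201) + 21067 = 46418 + 21067 = 67485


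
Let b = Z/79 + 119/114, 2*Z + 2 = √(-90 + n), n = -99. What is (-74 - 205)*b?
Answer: -863691/3002 - 837*I*√21/158 ≈ -287.71 - 24.276*I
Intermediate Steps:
Z = -1 + 3*I*√21/2 (Z = -1 + √(-90 - 99)/2 = -1 + √(-189)/2 = -1 + (3*I*√21)/2 = -1 + 3*I*√21/2 ≈ -1.0 + 6.8739*I)
b = 9287/9006 + 3*I*√21/158 (b = (-1 + 3*I*√21/2)/79 + 119/114 = (-1 + 3*I*√21/2)*(1/79) + 119*(1/114) = (-1/79 + 3*I*√21/158) + 119/114 = 9287/9006 + 3*I*√21/158 ≈ 1.0312 + 0.087011*I)
(-74 - 205)*b = (-74 - 205)*(9287/9006 + 3*I*√21/158) = -279*(9287/9006 + 3*I*√21/158) = -863691/3002 - 837*I*√21/158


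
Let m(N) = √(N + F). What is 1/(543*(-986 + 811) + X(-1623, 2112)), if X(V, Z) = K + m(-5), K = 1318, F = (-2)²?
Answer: -93707/8781001850 - I/8781001850 ≈ -1.0672e-5 - 1.1388e-10*I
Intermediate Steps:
F = 4
m(N) = √(4 + N) (m(N) = √(N + 4) = √(4 + N))
X(V, Z) = 1318 + I (X(V, Z) = 1318 + √(4 - 5) = 1318 + √(-1) = 1318 + I)
1/(543*(-986 + 811) + X(-1623, 2112)) = 1/(543*(-986 + 811) + (1318 + I)) = 1/(543*(-175) + (1318 + I)) = 1/(-95025 + (1318 + I)) = 1/(-93707 + I) = (-93707 - I)/8781001850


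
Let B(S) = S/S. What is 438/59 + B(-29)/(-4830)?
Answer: 2115481/284970 ≈ 7.4235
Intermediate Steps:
B(S) = 1
438/59 + B(-29)/(-4830) = 438/59 + 1/(-4830) = 438*(1/59) + 1*(-1/4830) = 438/59 - 1/4830 = 2115481/284970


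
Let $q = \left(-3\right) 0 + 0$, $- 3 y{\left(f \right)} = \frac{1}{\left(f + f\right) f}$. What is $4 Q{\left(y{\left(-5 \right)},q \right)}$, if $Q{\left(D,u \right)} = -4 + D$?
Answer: $- \frac{1202}{75} \approx -16.027$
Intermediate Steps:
$y{\left(f \right)} = - \frac{1}{6 f^{2}}$ ($y{\left(f \right)} = - \frac{\frac{1}{f + f} \frac{1}{f}}{3} = - \frac{\frac{1}{2 f} \frac{1}{f}}{3} = - \frac{\frac{1}{2} \frac{1}{f^{2}}}{3} = - \frac{1}{6 f^{2}}$)
$q = 0$ ($q = 0 + 0 = 0$)
$4 Q{\left(y{\left(-5 \right)},q \right)} = 4 \left(-4 - \frac{1}{6 \cdot 25}\right) = 4 \left(-4 - \frac{1}{150}\right) = 4 \left(- \frac{601}{150}\right) = - \frac{1202}{75}$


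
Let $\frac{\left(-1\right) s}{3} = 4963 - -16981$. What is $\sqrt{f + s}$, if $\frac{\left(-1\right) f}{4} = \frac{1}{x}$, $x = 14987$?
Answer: $\frac{2 i \sqrt{3696634176389}}{14987} \approx 256.58 i$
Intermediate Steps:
$f = - \frac{4}{14987} \approx -0.0002669$
$s = -65832$ ($s = - 3 \left(4963 - -16981\right) = - 3 \left(4963 + 16981\right) = \left(-3\right) 21944 = -65832$)
$\sqrt{f + s} = \sqrt{- \frac{4}{14987} - 65832} = \sqrt{- \frac{986624188}{14987}} = \frac{2 i \sqrt{3696634176389}}{14987}$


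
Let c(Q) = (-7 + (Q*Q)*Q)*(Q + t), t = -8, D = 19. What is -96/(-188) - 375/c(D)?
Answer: 597101/1180828 ≈ 0.50566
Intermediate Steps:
c(Q) = (-8 + Q)*(-7 + Q**3) (c(Q) = (-7 + (Q*Q)*Q)*(Q - 8) = (-7 + Q**2*Q)*(-8 + Q) = (-7 + Q**3)*(-8 + Q) = (-8 + Q)*(-7 + Q**3))
-96/(-188) - 375/c(D) = -96/(-188) - 375/(56 + 19**4 - 8*19**3 - 7*19) = -96*(-1/188) - 375/(56 + 130321 - 8*6859 - 133) = 24/47 - 375/(56 + 130321 - 54872 - 133) = 24/47 - 375/75372 = 24/47 - 375*1/75372 = 24/47 - 125/25124 = 597101/1180828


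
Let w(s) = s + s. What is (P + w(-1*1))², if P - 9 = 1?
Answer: 64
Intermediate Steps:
P = 10 (P = 9 + 1 = 10)
w(s) = 2*s
(P + w(-1*1))² = (10 + 2*(-1*1))² = (10 + 2*(-1))² = (10 - 2)² = 8² = 64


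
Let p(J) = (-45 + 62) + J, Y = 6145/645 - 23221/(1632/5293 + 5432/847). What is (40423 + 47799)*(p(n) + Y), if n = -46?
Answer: -85103197190593927/277662180 ≈ -3.0650e+8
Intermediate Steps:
Y = -1913192077217/555324360 (Y = 6145*(1/645) - 23221/(1632*(1/5293) + 5432*(1/847)) = 1229/129 - 23221/(1632/5293 + 776/121) = 1229/129 - 23221/4304840/640453 = 1229/129 - 23221*640453/4304840 = 1229/129 - 14871959113/4304840 = -1913192077217/555324360 ≈ -3445.2)
p(J) = 17 + J
(40423 + 47799)*(p(n) + Y) = (40423 + 47799)*((17 - 46) - 1913192077217/555324360) = 88222*(-29 - 1913192077217/555324360) = 88222*(-1929296483657/555324360) = -85103197190593927/277662180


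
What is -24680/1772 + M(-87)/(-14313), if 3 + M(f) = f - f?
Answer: -29436627/2113553 ≈ -13.928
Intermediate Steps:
M(f) = -3 (M(f) = -3 + (f - f) = -3 + 0 = -3)
-24680/1772 + M(-87)/(-14313) = -24680/1772 - 3/(-14313) = -24680*1/1772 - 3*(-1/14313) = -6170/443 + 1/4771 = -29436627/2113553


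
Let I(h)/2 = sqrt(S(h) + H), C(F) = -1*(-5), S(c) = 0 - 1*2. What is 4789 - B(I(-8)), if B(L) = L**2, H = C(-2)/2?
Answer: 4787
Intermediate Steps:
S(c) = -2 (S(c) = 0 - 2 = -2)
C(F) = 5
H = 5/2 ≈ 2.5000
I(h) = sqrt(2) (I(h) = 2*sqrt(-2 + 5/2) = 2*sqrt(1/2) = 2*(sqrt(2)/2) = sqrt(2))
4789 - B(I(-8)) = 4789 - (sqrt(2))**2 = 4789 - 1*2 = 4789 - 2 = 4787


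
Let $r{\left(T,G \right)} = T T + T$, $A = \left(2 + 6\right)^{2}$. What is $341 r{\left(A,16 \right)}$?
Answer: $1418560$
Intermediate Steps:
$A = 64$ ($A = 8^{2} = 64$)
$r{\left(T,G \right)} = T + T^{2}$ ($r{\left(T,G \right)} = T^{2} + T = T + T^{2}$)
$341 r{\left(A,16 \right)} = 341 \cdot 64 \left(1 + 64\right) = 341 \cdot 64 \cdot 65 = 341 \cdot 4160 = 1418560$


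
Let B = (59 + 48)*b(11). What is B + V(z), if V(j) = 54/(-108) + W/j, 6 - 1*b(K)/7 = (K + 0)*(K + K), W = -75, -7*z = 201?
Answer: -23686093/134 ≈ -1.7676e+5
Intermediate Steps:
z = -201/7 (z = -⅐*201 = -201/7 ≈ -28.714)
b(K) = 42 - 14*K² (b(K) = 42 - 7*(K + 0)*(K + K) = 42 - 7*K*2*K = 42 - 14*K²)
V(j) = -½ - 75/j (V(j) = 54/(-108) - 75/j = 54*(-1/108) - 75/j = -½ - 75/j)
B = -176764 (B = (59 + 48)*(42 - 14*11²) = 107*(42 - 14*121) = 107*(42 - 1694) = 107*(-1652) = -176764)
B + V(z) = -176764 + (-150 - 1*(-201/7))/(2*(-201/7)) = -176764 + (½)*(-7/201)*(-150 + 201/7) = -176764 + (½)*(-7/201)*(-849/7) = -176764 + 283/134 = -23686093/134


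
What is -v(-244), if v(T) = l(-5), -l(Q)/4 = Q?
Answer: -20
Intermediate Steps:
l(Q) = -4*Q
v(T) = 20 (v(T) = -4*(-5) = 20)
-v(-244) = -1*20 = -20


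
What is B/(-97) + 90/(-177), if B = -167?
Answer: 6943/5723 ≈ 1.2132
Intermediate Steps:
B/(-97) + 90/(-177) = -167/(-97) + 90/(-177) = -167*(-1/97) + 90*(-1/177) = 167/97 - 30/59 = 6943/5723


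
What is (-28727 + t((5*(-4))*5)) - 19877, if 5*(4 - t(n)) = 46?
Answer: -243046/5 ≈ -48609.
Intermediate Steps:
t(n) = -26/5 (t(n) = 4 - 1/5*46 = 4 - 46/5 = -26/5)
(-28727 + t((5*(-4))*5)) - 19877 = (-28727 - 26/5) - 19877 = -143661/5 - 19877 = -243046/5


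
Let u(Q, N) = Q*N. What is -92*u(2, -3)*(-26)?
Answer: -14352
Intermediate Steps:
u(Q, N) = N*Q
-92*u(2, -3)*(-26) = -(-276)*2*(-26) = -92*(-6)*(-26) = 552*(-26) = -14352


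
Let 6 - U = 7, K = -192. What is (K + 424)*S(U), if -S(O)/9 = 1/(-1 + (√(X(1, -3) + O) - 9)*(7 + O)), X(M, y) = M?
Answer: 2088/55 ≈ 37.964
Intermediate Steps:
U = -1 (U = 6 - 1*7 = 6 - 7 = -1)
S(O) = -9/(-1 + (-9 + √(1 + O))*(7 + O)) (S(O) = -9/(-1 + (√(1 + O) - 9)*(7 + O)) = -9/(-1 + (-9 + √(1 + O))*(7 + O)))
(K + 424)*S(U) = (-192 + 424)*(-9/(-64 - 9*(-1) + 7*√(1 - 1) - √(1 - 1))) = 232*(-9/(-64 + 9 + 7*√0 - √0)) = 232*(-9/(-64 + 9 + 7*0 - 1*0)) = 232*(-9/(-64 + 9 + 0 + 0)) = 232*(-9/(-55)) = 232*(-9*(-1/55)) = 232*(9/55) = 2088/55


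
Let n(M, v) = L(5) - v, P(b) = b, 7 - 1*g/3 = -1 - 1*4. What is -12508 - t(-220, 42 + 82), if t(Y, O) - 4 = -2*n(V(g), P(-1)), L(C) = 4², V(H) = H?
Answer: -12478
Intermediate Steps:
g = 36 (g = 21 - 3*(-1 - 1*4) = 21 - 3*(-1 - 4) = 21 - 3*(-5) = 21 + 15 = 36)
L(C) = 16
n(M, v) = 16 - v
t(Y, O) = -30 (t(Y, O) = 4 - 2*(16 - 1*(-1)) = 4 - 2*(16 + 1) = 4 - 2*17 = 4 - 34 = -30)
-12508 - t(-220, 42 + 82) = -12508 - 1*(-30) = -12508 + 30 = -12478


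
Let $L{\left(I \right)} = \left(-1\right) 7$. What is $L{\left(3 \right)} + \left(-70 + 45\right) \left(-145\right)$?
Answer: $3618$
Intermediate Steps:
$L{\left(I \right)} = -7$
$L{\left(3 \right)} + \left(-70 + 45\right) \left(-145\right) = -7 + \left(-70 + 45\right) \left(-145\right) = -7 - -3625 = -7 + 3625 = 3618$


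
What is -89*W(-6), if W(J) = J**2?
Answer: -3204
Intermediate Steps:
-89*W(-6) = -89*(-6)**2 = -89*36 = -3204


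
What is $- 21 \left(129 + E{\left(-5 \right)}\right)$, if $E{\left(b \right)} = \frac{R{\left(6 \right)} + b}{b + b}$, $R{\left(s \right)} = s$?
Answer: $- \frac{27069}{10} \approx -2706.9$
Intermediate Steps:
$E{\left(b \right)} = \frac{6 + b}{2 b}$ ($E{\left(b \right)} = \frac{6 + b}{b + b} = \frac{6 + b}{2 b}$)
$- 21 \left(129 + E{\left(-5 \right)}\right) = - 21 \left(129 + \frac{6 - 5}{2 \left(-5\right)}\right) = - 21 \left(129 + \frac{1}{2} \left(- \frac{1}{5}\right) 1\right) = - 21 \left(129 - \frac{1}{10}\right) = \left(-21\right) \frac{1289}{10} = - \frac{27069}{10}$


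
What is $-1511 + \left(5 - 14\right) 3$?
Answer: $-1538$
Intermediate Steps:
$-1511 + \left(5 - 14\right) 3 = -1511 - 27 = -1538$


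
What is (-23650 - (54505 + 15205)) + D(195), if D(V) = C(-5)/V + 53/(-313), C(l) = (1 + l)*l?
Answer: -1139646335/12207 ≈ -93360.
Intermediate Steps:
C(l) = l*(1 + l)
D(V) = -53/313 + 20/V (D(V) = (-5*(1 - 5))/V + 53/(-313) = (-5*(-4))/V + 53*(-1/313) = 20/V - 53/313 = -53/313 + 20/V)
(-23650 - (54505 + 15205)) + D(195) = (-23650 - (54505 + 15205)) + (-53/313 + 20/195) = (-23650 - 1*69710) + (-53/313 + 20*(1/195)) = (-23650 - 69710) + (-53/313 + 4/39) = -93360 - 815/12207 = -1139646335/12207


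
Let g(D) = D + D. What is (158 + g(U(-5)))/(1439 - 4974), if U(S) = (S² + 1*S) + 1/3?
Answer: -596/10605 ≈ -0.056200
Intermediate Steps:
U(S) = ⅓ + S + S² (U(S) = (S² + S) + ⅓ = (S + S²) + ⅓ = ⅓ + S + S²)
g(D) = 2*D
(158 + g(U(-5)))/(1439 - 4974) = (158 + 2*(⅓ - 5 + (-5)²))/(1439 - 4974) = (158 + 2*(⅓ - 5 + 25))/(-3535) = (158 + 2*(61/3))*(-1/3535) = (158 + 122/3)*(-1/3535) = (596/3)*(-1/3535) = -596/10605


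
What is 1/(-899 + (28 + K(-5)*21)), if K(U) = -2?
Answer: -1/913 ≈ -0.0010953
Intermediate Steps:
1/(-899 + (28 + K(-5)*21)) = 1/(-899 + (28 - 2*21)) = 1/(-899 + (28 - 42)) = 1/(-899 - 14) = 1/(-913) = -1/913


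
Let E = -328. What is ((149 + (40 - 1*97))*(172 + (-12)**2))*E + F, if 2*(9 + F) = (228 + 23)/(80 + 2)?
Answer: -1563842249/164 ≈ -9.5356e+6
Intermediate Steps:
F = -1225/164 (F = -9 + ((228 + 23)/(80 + 2))/2 = -9 + (251/82)/2 = -9 + (251*(1/82))/2 = -9 + (1/2)*(251/82) = -9 + 251/164 = -1225/164 ≈ -7.4695)
((149 + (40 - 1*97))*(172 + (-12)**2))*E + F = ((149 + (40 - 1*97))*(172 + (-12)**2))*(-328) - 1225/164 = ((149 + (40 - 97))*(172 + 144))*(-328) - 1225/164 = ((149 - 57)*316)*(-328) - 1225/164 = (92*316)*(-328) - 1225/164 = 29072*(-328) - 1225/164 = -9535616 - 1225/164 = -1563842249/164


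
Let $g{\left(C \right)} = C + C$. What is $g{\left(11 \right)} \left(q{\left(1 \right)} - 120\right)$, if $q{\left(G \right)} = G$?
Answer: $-2618$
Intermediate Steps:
$g{\left(C \right)} = 2 C$
$g{\left(11 \right)} \left(q{\left(1 \right)} - 120\right) = 2 \cdot 11 \left(1 - 120\right) = 22 \left(-119\right) = -2618$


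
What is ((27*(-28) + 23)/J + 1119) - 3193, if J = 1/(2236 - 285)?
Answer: -1432157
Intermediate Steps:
J = 1/1951 ≈ 0.00051256
((27*(-28) + 23)/J + 1119) - 3193 = ((27*(-28) + 23)/(1/1951) + 1119) - 3193 = ((-756 + 23)*1951 + 1119) - 3193 = (-733*1951 + 1119) - 3193 = (-1430083 + 1119) - 3193 = -1428964 - 3193 = -1432157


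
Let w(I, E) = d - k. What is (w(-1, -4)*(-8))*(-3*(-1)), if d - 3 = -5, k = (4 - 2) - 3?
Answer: 24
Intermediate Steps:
k = -1 (k = 2 - 3 = -1)
d = -2 (d = 3 - 5 = -2)
w(I, E) = -1 (w(I, E) = -2 - 1*(-1) = -2 + 1 = -1)
(w(-1, -4)*(-8))*(-3*(-1)) = (-1*(-8))*(-3*(-1)) = 8*3 = 24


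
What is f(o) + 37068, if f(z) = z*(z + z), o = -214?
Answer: 128660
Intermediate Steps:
f(z) = 2*z² (f(z) = z*(2*z) = 2*z²)
f(o) + 37068 = 2*(-214)² + 37068 = 2*45796 + 37068 = 91592 + 37068 = 128660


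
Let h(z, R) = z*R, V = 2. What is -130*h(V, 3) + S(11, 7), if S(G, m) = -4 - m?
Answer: -791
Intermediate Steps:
h(z, R) = R*z
-130*h(V, 3) + S(11, 7) = -390*2 + (-4 - 1*7) = -130*6 + (-4 - 7) = -780 - 11 = -791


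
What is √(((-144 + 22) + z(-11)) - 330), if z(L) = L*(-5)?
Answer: I*√397 ≈ 19.925*I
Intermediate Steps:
z(L) = -5*L
√(((-144 + 22) + z(-11)) - 330) = √(((-144 + 22) - 5*(-11)) - 330) = √((-122 + 55) - 330) = √(-67 - 330) = √(-397) = I*√397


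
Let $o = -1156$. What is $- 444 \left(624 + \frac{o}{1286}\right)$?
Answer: $- \frac{177890376}{643} \approx -2.7666 \cdot 10^{5}$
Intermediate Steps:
$- 444 \left(624 + \frac{o}{1286}\right) = - 444 \left(624 - \frac{1156}{1286}\right) = - 444 \left(624 - \frac{578}{643}\right) = \left(-444\right) \frac{400654}{643} = - \frac{177890376}{643}$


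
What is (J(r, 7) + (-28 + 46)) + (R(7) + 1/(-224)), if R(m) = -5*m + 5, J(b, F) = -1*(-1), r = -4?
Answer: -2465/224 ≈ -11.004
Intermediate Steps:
J(b, F) = 1
R(m) = 5 - 5*m
(J(r, 7) + (-28 + 46)) + (R(7) + 1/(-224)) = (1 + (-28 + 46)) + ((5 - 5*7) + 1/(-224)) = (1 + 18) + ((5 - 35) - 1/224) = 19 + (-30 - 1/224) = 19 - 6721/224 = -2465/224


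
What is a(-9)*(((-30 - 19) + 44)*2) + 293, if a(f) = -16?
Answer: 453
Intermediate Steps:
a(-9)*(((-30 - 19) + 44)*2) + 293 = -16*((-30 - 19) + 44)*2 + 293 = -16*(-49 + 44)*2 + 293 = -(-80)*2 + 293 = -16*(-10) + 293 = 160 + 293 = 453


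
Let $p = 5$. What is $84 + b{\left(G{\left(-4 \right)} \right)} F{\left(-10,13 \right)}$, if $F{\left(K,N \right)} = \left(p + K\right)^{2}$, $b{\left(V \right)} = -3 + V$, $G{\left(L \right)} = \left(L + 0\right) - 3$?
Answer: $-166$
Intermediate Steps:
$G{\left(L \right)} = -3 + L$ ($G{\left(L \right)} = L - 3 = -3 + L$)
$F{\left(K,N \right)} = \left(5 + K\right)^{2}$
$84 + b{\left(G{\left(-4 \right)} \right)} F{\left(-10,13 \right)} = 84 + \left(-3 - 7\right) \left(5 - 10\right)^{2} = 84 + \left(-3 - 7\right) \left(-5\right)^{2} = 84 - 250 = -166$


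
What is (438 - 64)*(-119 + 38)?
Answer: -30294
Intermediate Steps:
(438 - 64)*(-119 + 38) = 374*(-81) = -30294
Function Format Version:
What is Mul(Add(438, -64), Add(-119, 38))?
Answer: -30294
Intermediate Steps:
Mul(Add(438, -64), Add(-119, 38)) = Mul(374, -81) = -30294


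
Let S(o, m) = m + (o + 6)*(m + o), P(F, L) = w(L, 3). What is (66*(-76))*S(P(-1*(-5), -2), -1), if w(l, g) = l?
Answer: 65208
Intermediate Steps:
P(F, L) = L
S(o, m) = m + (6 + o)*(m + o)
(66*(-76))*S(P(-1*(-5), -2), -1) = (66*(-76))*((-2)² + 6*(-2) + 7*(-1) - 1*(-2)) = -5016*(4 - 12 - 7 + 2) = -5016*(-13) = 65208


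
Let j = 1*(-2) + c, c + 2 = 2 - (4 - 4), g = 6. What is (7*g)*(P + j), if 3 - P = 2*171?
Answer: -14322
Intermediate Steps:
c = 0 (c = -2 + (2 - (4 - 4)) = -2 + (2 - 1*0) = -2 + (2 + 0) = -2 + 2 = 0)
P = -339 (P = 3 - 2*171 = 3 - 1*342 = 3 - 342 = -339)
j = -2 (j = 1*(-2) + 0 = -2 + 0 = -2)
(7*g)*(P + j) = (7*6)*(-339 - 2) = 42*(-341) = -14322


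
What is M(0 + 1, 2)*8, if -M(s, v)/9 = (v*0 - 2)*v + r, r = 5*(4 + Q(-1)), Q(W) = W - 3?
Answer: 288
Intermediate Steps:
Q(W) = -3 + W
r = 0 (r = 5*(4 + (-3 - 1)) = 5*(4 - 4) = 5*0 = 0)
M(s, v) = 18*v (M(s, v) = -9*((v*0 - 2)*v + 0) = -9*((0 - 2)*v + 0) = -9*(-2*v + 0) = -(-18)*v = 18*v)
M(0 + 1, 2)*8 = (18*2)*8 = 36*8 = 288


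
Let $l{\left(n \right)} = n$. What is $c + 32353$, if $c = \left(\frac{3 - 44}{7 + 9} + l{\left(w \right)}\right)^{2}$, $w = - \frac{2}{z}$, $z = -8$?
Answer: $\frac{8283737}{256} \approx 32358.0$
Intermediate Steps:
$w = \frac{1}{4}$ ($w = - \frac{2}{-8} = \left(-2\right) \left(- \frac{1}{8}\right) = \frac{1}{4} \approx 0.25$)
$c = \frac{1369}{256}$ ($c = \left(\frac{3 - 44}{7 + 9} + \frac{1}{4}\right)^{2} = \left(- \frac{41}{16} + \frac{1}{4}\right)^{2} = \left(- \frac{37}{16}\right)^{2} = \frac{1369}{256} \approx 5.3477$)
$c + 32353 = \frac{1369}{256} + 32353 = \frac{8283737}{256}$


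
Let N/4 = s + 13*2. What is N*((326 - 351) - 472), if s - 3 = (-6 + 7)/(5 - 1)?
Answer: -58149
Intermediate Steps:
s = 13/4 (s = 3 + (-6 + 7)/(5 - 1) = 3 + 1/4 = 3 + 1*(¼) = 3 + ¼ = 13/4 ≈ 3.2500)
N = 117 (N = 4*(13/4 + 13*2) = 4*(13/4 + 26) = 4*(117/4) = 117)
N*((326 - 351) - 472) = 117*((326 - 351) - 472) = 117*(-25 - 472) = 117*(-497) = -58149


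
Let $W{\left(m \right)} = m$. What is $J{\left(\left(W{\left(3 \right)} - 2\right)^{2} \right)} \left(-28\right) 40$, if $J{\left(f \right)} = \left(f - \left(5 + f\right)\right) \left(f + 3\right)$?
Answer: $22400$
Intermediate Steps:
$J{\left(f \right)} = -15 - 5 f$ ($J{\left(f \right)} = - 5 \left(3 + f\right) = -15 - 5 f$)
$J{\left(\left(W{\left(3 \right)} - 2\right)^{2} \right)} \left(-28\right) 40 = \left(-15 - 5 \left(3 - 2\right)^{2}\right) \left(-28\right) 40 = \left(-15 - 5 \cdot 1^{2}\right) \left(-28\right) 40 = \left(-15 - 5\right) \left(-28\right) 40 = \left(-20\right) \left(-28\right) 40 = 560 \cdot 40 = 22400$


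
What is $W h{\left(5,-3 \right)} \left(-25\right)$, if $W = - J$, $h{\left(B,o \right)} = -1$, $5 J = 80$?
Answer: $-400$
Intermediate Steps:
$J = 16$ ($J = \frac{1}{5} \cdot 80 = 16$)
$W = -16$ ($W = \left(-1\right) 16 = -16$)
$W h{\left(5,-3 \right)} \left(-25\right) = \left(-16\right) \left(-1\right) \left(-25\right) = 16 \left(-25\right) = -400$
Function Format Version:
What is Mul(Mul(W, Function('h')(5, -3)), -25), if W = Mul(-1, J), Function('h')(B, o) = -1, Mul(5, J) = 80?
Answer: -400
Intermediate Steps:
J = 16 (J = Mul(Rational(1, 5), 80) = 16)
W = -16 (W = Mul(-1, 16) = -16)
Mul(Mul(W, Function('h')(5, -3)), -25) = Mul(Mul(-16, -1), -25) = Mul(16, -25) = -400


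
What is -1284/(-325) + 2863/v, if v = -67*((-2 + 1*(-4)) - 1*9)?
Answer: 444179/65325 ≈ 6.7995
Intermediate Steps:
v = 1005 (v = -67*((-2 - 4) - 9) = -67*(-6 - 9) = -67*(-15) = 1005)
-1284/(-325) + 2863/v = -1284/(-325) + 2863/1005 = -1284*(-1/325) + 2863*(1/1005) = 1284/325 + 2863/1005 = 444179/65325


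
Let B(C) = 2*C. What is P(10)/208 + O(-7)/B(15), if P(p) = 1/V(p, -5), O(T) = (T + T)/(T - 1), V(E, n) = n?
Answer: 179/3120 ≈ 0.057372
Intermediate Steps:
O(T) = 2*T/(-1 + T) (O(T) = (2*T)/(-1 + T) = 2*T/(-1 + T))
P(p) = -⅕ (P(p) = 1/(-5) = -⅕)
P(10)/208 + O(-7)/B(15) = -⅕/208 + (2*(-7)/(-1 - 7))/((2*15)) = -⅕*1/208 + (2*(-7)/(-8))/30 = -1/1040 + (2*(-7)*(-⅛))*(1/30) = -1/1040 + (7/4)*(1/30) = -1/1040 + 7/120 = 179/3120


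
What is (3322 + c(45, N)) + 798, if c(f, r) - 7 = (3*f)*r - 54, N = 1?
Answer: 4208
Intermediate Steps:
c(f, r) = -47 + 3*f*r (c(f, r) = 7 + ((3*f)*r - 54) = 7 + (3*f*r - 54) = 7 + (-54 + 3*f*r) = -47 + 3*f*r)
(3322 + c(45, N)) + 798 = (3322 + (-47 + 3*45*1)) + 798 = (3322 + (-47 + 135)) + 798 = (3322 + 88) + 798 = 3410 + 798 = 4208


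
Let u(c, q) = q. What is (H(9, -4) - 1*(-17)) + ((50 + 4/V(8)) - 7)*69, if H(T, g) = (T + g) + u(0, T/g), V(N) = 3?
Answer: 12315/4 ≈ 3078.8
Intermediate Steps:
H(T, g) = T + g + T/g (H(T, g) = (T + g) + T/g = T + g + T/g)
(H(9, -4) - 1*(-17)) + ((50 + 4/V(8)) - 7)*69 = ((9 - 4 + 9/(-4)) - 1*(-17)) + ((50 + 4/3) - 7)*69 = ((9 - 4 + 9*(-1/4)) + 17) + ((50 + 4*(1/3)) - 7)*69 = ((9 - 4 - 9/4) + 17) + ((50 + 4/3) - 7)*69 = (11/4 + 17) + (154/3 - 7)*69 = 79/4 + (133/3)*69 = 79/4 + 3059 = 12315/4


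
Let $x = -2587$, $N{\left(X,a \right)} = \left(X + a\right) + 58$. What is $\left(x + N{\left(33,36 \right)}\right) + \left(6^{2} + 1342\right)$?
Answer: $-1082$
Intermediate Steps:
$N{\left(X,a \right)} = 58 + X + a$
$\left(x + N{\left(33,36 \right)}\right) + \left(6^{2} + 1342\right) = \left(-2587 + \left(58 + 33 + 36\right)\right) + \left(6^{2} + 1342\right) = \left(-2587 + 127\right) + \left(36 + 1342\right) = -2460 + 1378 = -1082$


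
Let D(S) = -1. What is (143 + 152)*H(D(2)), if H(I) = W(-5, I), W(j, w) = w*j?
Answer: 1475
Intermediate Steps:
W(j, w) = j*w
H(I) = -5*I
(143 + 152)*H(D(2)) = (143 + 152)*(-5*(-1)) = 295*5 = 1475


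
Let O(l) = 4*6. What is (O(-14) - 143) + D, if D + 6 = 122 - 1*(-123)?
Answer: 120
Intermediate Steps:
O(l) = 24
D = 239 (D = -6 + (122 - 1*(-123)) = -6 + (122 + 123) = -6 + 245 = 239)
(O(-14) - 143) + D = (24 - 143) + 239 = -119 + 239 = 120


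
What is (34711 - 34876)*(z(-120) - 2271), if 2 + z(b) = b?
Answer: 394845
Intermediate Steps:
z(b) = -2 + b
(34711 - 34876)*(z(-120) - 2271) = (34711 - 34876)*((-2 - 120) - 2271) = -165*(-122 - 2271) = -165*(-2393) = 394845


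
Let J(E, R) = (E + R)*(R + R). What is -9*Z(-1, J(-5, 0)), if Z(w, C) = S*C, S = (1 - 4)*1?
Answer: 0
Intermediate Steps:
J(E, R) = 2*R*(E + R) (J(E, R) = (E + R)*(2*R) = 2*R*(E + R))
S = -3 (S = -3*1 = -3)
Z(w, C) = -3*C
-9*Z(-1, J(-5, 0)) = -(-27)*2*0*(-5 + 0) = -(-27)*2*0*(-5) = -(-27)*0 = -9*0 = 0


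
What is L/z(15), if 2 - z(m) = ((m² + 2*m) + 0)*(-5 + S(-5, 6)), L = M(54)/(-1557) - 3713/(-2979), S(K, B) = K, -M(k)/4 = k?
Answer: 64895/119565144 ≈ 0.00054276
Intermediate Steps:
M(k) = -4*k
L = 713845/515367 (L = -4*54/(-1557) - 3713/(-2979) = -216*(-1/1557) - 3713*(-1/2979) = 24/173 + 3713/2979 = 713845/515367 ≈ 1.3851)
z(m) = 2 + 10*m² + 20*m (z(m) = 2 - ((m² + 2*m) + 0)*(-5 - 5) = 2 - (m² + 2*m)*(-10) = 2 - (-20*m - 10*m²) = 2 + (10*m² + 20*m) = 2 + 10*m² + 20*m)
L/z(15) = 713845/(515367*(2 + 10*15² + 20*15)) = 713845/(515367*(2 + 10*225 + 300)) = 713845/(515367*(2 + 2250 + 300)) = (713845/515367)/2552 = (713845/515367)*(1/2552) = 64895/119565144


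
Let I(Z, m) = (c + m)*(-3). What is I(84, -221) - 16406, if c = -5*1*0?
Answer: -15743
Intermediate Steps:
c = 0 (c = -5*0 = 0)
I(Z, m) = -3*m (I(Z, m) = (0 + m)*(-3) = m*(-3) = -3*m)
I(84, -221) - 16406 = -3*(-221) - 16406 = 663 - 16406 = -15743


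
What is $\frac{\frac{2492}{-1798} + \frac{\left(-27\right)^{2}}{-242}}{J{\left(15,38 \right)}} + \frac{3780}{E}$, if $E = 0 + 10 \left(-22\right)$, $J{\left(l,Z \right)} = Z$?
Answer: $- \frac{143002499}{8267204} \approx -17.298$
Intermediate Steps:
$E = -220$ ($E = 0 - 220 = -220$)
$\frac{\frac{2492}{-1798} + \frac{\left(-27\right)^{2}}{-242}}{J{\left(15,38 \right)}} + \frac{3780}{E} = \frac{\frac{2492}{-1798} + \frac{\left(-27\right)^{2}}{-242}}{38} + \frac{3780}{-220} = \left(2492 \left(- \frac{1}{1798}\right) + 729 \left(- \frac{1}{242}\right)\right) \frac{1}{38} + 3780 \left(- \frac{1}{220}\right) = \left(- \frac{1246}{899} - \frac{729}{242}\right) \frac{1}{38} - \frac{189}{11} = \left(- \frac{956903}{217558}\right) \frac{1}{38} - \frac{189}{11} = - \frac{956903}{8267204} - \frac{189}{11} = - \frac{143002499}{8267204}$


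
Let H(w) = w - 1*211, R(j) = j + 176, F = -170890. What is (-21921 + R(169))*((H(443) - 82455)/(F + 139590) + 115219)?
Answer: -19453120762662/7825 ≈ -2.4860e+9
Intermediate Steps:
R(j) = 176 + j
H(w) = -211 + w (H(w) = w - 211 = -211 + w)
(-21921 + R(169))*((H(443) - 82455)/(F + 139590) + 115219) = (-21921 + (176 + 169))*(((-211 + 443) - 82455)/(-170890 + 139590) + 115219) = (-21921 + 345)*((232 - 82455)/(-31300) + 115219) = -21576*(-82223*(-1/31300) + 115219) = -21576*(82223/31300 + 115219) = -21576*3606436923/31300 = -19453120762662/7825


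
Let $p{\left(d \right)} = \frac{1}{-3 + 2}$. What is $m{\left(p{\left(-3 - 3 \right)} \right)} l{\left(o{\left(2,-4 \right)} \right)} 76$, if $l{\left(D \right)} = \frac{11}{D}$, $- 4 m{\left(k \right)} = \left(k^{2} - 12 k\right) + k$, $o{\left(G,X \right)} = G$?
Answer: $-1254$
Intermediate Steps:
$p{\left(d \right)} = -1$ ($p{\left(d \right)} = \frac{1}{-1} = -1$)
$m{\left(k \right)} = - \frac{k^{2}}{4} + \frac{11 k}{4}$ ($m{\left(k \right)} = - \frac{\left(k^{2} - 12 k\right) + k}{4} = - \frac{k^{2} - 11 k}{4} = - \frac{k^{2}}{4} + \frac{11 k}{4}$)
$m{\left(p{\left(-3 - 3 \right)} \right)} l{\left(o{\left(2,-4 \right)} \right)} 76 = \frac{1}{4} \left(-1\right) \left(11 - -1\right) \frac{11}{2} \cdot 76 = \frac{1}{4} \left(-1\right) \left(11 + 1\right) 11 \cdot \frac{1}{2} \cdot 76 = \frac{1}{4} \left(-1\right) 12 \cdot \frac{11}{2} \cdot 76 = \left(-3\right) \frac{11}{2} \cdot 76 = \left(- \frac{33}{2}\right) 76 = -1254$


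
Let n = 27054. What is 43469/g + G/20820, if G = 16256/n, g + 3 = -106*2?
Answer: -612113287307/3027545505 ≈ -202.18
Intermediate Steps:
g = -215 (g = -3 - 106*2 = -3 - 212 = -215)
G = 8128/13527 (G = 16256/27054 = 16256*(1/27054) = 8128/13527 ≈ 0.60087)
43469/g + G/20820 = 43469/(-215) + (8128/13527)/20820 = 43469*(-1/215) + (8128/13527)*(1/20820) = -43469/215 + 2032/70408035 = -612113287307/3027545505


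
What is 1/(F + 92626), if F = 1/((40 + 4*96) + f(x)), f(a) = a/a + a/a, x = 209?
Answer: 426/39458677 ≈ 1.0796e-5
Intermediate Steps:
f(a) = 2 (f(a) = 1 + 1 = 2)
F = 1/426 (F = 1/((40 + 4*96) + 2) = 1/((40 + 384) + 2) = 1/(424 + 2) = 1/426 ≈ 0.0023474)
1/(F + 92626) = 1/(1/426 + 92626) = 1/(39458677/426) = 426/39458677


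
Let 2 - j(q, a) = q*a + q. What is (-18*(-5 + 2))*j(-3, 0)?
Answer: 270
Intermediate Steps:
j(q, a) = 2 - q - a*q (j(q, a) = 2 - (q*a + q) = 2 - (a*q + q) = 2 - (q + a*q) = 2 + (-q - a*q) = 2 - q - a*q)
(-18*(-5 + 2))*j(-3, 0) = (-18*(-5 + 2))*(2 - 1*(-3) - 1*0*(-3)) = (-18*(-3))*(2 + 3 + 0) = -3*(-18)*5 = 54*5 = 270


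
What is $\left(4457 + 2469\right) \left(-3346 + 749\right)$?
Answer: $-17986822$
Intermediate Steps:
$\left(4457 + 2469\right) \left(-3346 + 749\right) = 6926 \left(-2597\right) = -17986822$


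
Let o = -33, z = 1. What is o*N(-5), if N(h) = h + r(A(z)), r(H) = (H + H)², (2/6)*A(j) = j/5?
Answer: 2937/25 ≈ 117.48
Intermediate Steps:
A(j) = 3*j/5 (A(j) = 3*(j/5) = 3*j/5)
r(H) = 4*H² (r(H) = (2*H)² = 4*H²)
N(h) = 36/25 + h (N(h) = h + 4*((⅗)*1)² = h + 4*(⅗)² = h + 4*(9/25) = h + 36/25 = 36/25 + h)
o*N(-5) = -33*(36/25 - 5) = -33*(-89/25) = 2937/25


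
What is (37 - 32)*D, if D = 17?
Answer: 85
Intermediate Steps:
(37 - 32)*D = (37 - 32)*17 = 5*17 = 85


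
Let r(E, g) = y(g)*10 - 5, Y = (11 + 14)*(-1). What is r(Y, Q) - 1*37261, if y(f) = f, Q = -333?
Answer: -40596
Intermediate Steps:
Y = -25 (Y = 25*(-1) = -25)
r(E, g) = -5 + 10*g (r(E, g) = g*10 - 5 = 10*g - 5 = -5 + 10*g)
r(Y, Q) - 1*37261 = (-5 + 10*(-333)) - 1*37261 = (-5 - 3330) - 37261 = -3335 - 37261 = -40596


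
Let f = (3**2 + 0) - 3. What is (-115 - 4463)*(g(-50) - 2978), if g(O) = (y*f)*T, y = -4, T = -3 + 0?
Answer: 13303668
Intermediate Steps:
T = -3
f = 6 (f = (9 + 0) - 3 = 9 - 3 = 6)
g(O) = 72 (g(O) = -4*6*(-3) = -24*(-3) = 72)
(-115 - 4463)*(g(-50) - 2978) = (-115 - 4463)*(72 - 2978) = -4578*(-2906) = 13303668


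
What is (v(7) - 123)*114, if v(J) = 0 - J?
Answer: -14820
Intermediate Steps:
v(J) = -J
(v(7) - 123)*114 = (-1*7 - 123)*114 = (-7 - 123)*114 = -130*114 = -14820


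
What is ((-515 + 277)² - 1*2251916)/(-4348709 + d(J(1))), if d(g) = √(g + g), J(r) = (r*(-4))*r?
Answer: 9546599103848/18911269966689 + 4390544*I*√2/18911269966689 ≈ 0.50481 + 3.2833e-7*I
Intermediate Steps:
J(r) = -4*r² (J(r) = (-4*r)*r = -4*r²)
d(g) = √2*√g (d(g) = √(2*g) = √2*√g)
((-515 + 277)² - 1*2251916)/(-4348709 + d(J(1))) = ((-515 + 277)² - 1*2251916)/(-4348709 + √2*√(-4*1²)) = ((-238)² - 2251916)/(-4348709 + √2*√(-4*1)) = (56644 - 2251916)/(-4348709 + √2*√(-4)) = -2195272/(-4348709 + √2*(2*I)) = -2195272/(-4348709 + 2*I*√2)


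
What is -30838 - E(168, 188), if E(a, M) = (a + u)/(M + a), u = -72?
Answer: -2744606/89 ≈ -30838.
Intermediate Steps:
E(a, M) = (-72 + a)/(M + a) (E(a, M) = (a - 72)/(M + a) = (-72 + a)/(M + a))
-30838 - E(168, 188) = -30838 - (-72 + 168)/(188 + 168) = -30838 - 96/356 = -30838 - 1*24/89 = -30838 - 24/89 = -2744606/89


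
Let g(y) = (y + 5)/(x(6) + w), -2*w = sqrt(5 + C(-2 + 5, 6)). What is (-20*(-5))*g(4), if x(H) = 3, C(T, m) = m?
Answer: 432 + 72*sqrt(11) ≈ 670.80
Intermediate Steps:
w = -sqrt(11)/2 (w = -sqrt(5 + 6)/2 = -sqrt(11)/2 ≈ -1.6583)
g(y) = (5 + y)/(3 - sqrt(11)/2) (g(y) = (y + 5)/(3 - sqrt(11)/2) = (5 + y)/(3 - sqrt(11)/2))
(-20*(-5))*g(4) = (-20*(-5))*((5 + 4)/(3 - sqrt(11)/2)) = 100*(9/(3 - sqrt(11)/2)) = 900/(3 - sqrt(11)/2)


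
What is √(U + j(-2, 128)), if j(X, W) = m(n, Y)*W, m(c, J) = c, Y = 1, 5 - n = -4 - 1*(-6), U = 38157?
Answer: √38541 ≈ 196.32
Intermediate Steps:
n = 3 (n = 5 - (-4 - 1*(-6)) = 5 - (-4 + 6) = 5 - 1*2 = 5 - 2 = 3)
j(X, W) = 3*W
√(U + j(-2, 128)) = √(38157 + 3*128) = √(38157 + 384) = √38541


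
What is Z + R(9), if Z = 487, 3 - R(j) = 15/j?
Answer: 1465/3 ≈ 488.33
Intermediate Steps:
R(j) = 3 - 15/j
Z + R(9) = 487 + (3 - 15/9) = 487 + (3 - 15*1/9) = 487 + (3 - 5/3) = 487 + 4/3 = 1465/3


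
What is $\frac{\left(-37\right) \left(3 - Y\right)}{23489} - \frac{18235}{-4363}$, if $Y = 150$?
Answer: $\frac{452052272}{102482507} \approx 4.411$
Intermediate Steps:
$\frac{\left(-37\right) \left(3 - Y\right)}{23489} - \frac{18235}{-4363} = \frac{\left(-37\right) \left(3 - 150\right)}{23489} - \frac{18235}{-4363} = - 37 \left(3 - 150\right) \frac{1}{23489} - - \frac{18235}{4363} = \left(-37\right) \left(-147\right) \frac{1}{23489} + \frac{18235}{4363} = 5439 \cdot \frac{1}{23489} + \frac{18235}{4363} = \frac{5439}{23489} + \frac{18235}{4363} = \frac{452052272}{102482507}$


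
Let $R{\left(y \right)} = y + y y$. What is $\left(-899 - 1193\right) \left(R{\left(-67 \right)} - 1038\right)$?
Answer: $-7079328$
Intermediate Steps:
$R{\left(y \right)} = y + y^{2}$
$\left(-899 - 1193\right) \left(R{\left(-67 \right)} - 1038\right) = \left(-899 - 1193\right) \left(- 67 \left(1 - 67\right) - 1038\right) = - 2092 \left(\left(-67\right) \left(-66\right) - 1038\right) = - 2092 \left(4422 - 1038\right) = \left(-2092\right) 3384 = -7079328$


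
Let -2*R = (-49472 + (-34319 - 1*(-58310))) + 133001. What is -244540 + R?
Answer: -298300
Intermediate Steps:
R = -53760 (R = -((-49472 + (-34319 - 1*(-58310))) + 133001)/2 = -((-49472 + (-34319 + 58310)) + 133001)/2 = -((-49472 + 23991) + 133001)/2 = -(-25481 + 133001)/2 = -½*107520 = -53760)
-244540 + R = -244540 - 53760 = -298300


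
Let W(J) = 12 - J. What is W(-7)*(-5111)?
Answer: -97109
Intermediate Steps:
W(-7)*(-5111) = (12 - 1*(-7))*(-5111) = (12 + 7)*(-5111) = 19*(-5111) = -97109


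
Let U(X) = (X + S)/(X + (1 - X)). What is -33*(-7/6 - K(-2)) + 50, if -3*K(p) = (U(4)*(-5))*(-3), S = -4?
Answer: 177/2 ≈ 88.500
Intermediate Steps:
U(X) = -4 + X (U(X) = (X - 4)/(X + (1 - X)) = (-4 + X)/1 = (-4 + X)*1 = -4 + X)
K(p) = 0 (K(p) = -(-4 + 4)*(-5)*(-3)/3 = -0*(-5)*(-3)/3 = -0*(-3) = -⅓*0 = 0)
-33*(-7/6 - K(-2)) + 50 = -33*(-7/6 - 1*0) + 50 = -33*(-7*⅙ + 0) + 50 = -33*(-7/6 + 0) + 50 = -33*(-7/6) + 50 = 77/2 + 50 = 177/2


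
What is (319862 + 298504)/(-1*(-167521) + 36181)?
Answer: 309183/101851 ≈ 3.0356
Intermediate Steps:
(319862 + 298504)/(-1*(-167521) + 36181) = 618366/(167521 + 36181) = 618366/203702 = 618366*(1/203702) = 309183/101851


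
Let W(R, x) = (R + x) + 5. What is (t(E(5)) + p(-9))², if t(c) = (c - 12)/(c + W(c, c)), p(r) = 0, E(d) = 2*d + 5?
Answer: 9/2500 ≈ 0.0036000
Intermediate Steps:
E(d) = 5 + 2*d
W(R, x) = 5 + R + x
t(c) = (-12 + c)/(5 + 3*c) (t(c) = (c - 12)/(c + (5 + c + c)) = (-12 + c)/(c + (5 + 2*c)) = (-12 + c)/(5 + 3*c))
(t(E(5)) + p(-9))² = ((-12 + (5 + 2*5))/(5 + 3*(5 + 2*5)) + 0)² = ((-12 + (5 + 10))/(5 + 3*(5 + 10)) + 0)² = ((-12 + 15)/(5 + 3*15) + 0)² = (3/(5 + 45) + 0)² = (3/50 + 0)² = (3/50)² = 9/2500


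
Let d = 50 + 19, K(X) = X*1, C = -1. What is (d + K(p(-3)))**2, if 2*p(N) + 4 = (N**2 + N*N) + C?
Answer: 22801/4 ≈ 5700.3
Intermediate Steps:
p(N) = -5/2 + N**2 (p(N) = -2 + ((N**2 + N*N) - 1)/2 = -2 + ((N**2 + N**2) - 1)/2 = -2 + (2*N**2 - 1)/2 = -2 + (-1 + 2*N**2)/2 = -2 + (-1/2 + N**2) = -5/2 + N**2)
K(X) = X
d = 69
(d + K(p(-3)))**2 = (69 + (-5/2 + (-3)**2))**2 = (69 + (-5/2 + 9))**2 = (69 + 13/2)**2 = (151/2)**2 = 22801/4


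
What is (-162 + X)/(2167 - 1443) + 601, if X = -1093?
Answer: 433869/724 ≈ 599.27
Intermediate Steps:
(-162 + X)/(2167 - 1443) + 601 = (-162 - 1093)/(2167 - 1443) + 601 = -1255/724 + 601 = 433869/724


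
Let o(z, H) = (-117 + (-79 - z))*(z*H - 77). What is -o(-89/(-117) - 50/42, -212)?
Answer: 1851748492/670761 ≈ 2760.7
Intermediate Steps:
o(z, H) = (-196 - z)*(-77 + H*z) (o(z, H) = (-196 - z)*(H*z - 77) = (-196 - z)*(-77 + H*z))
-o(-89/(-117) - 50/42, -212) = -(15092 + 77*(-89/(-117) - 50/42) - 1*(-212)*(-89/(-117) - 50/42)² - 196*(-212)*(-89/(-117) - 50/42)) = -(15092 + 77*(-89*(-1/117) - 50*1/42) - 1*(-212)*(-89*(-1/117) - 50*1/42)² - 196*(-212)*(-89*(-1/117) - 50*1/42)) = -(15092 + 77*(89/117 - 25/21) - 1*(-212)*(89/117 - 25/21)² - 196*(-212)*(89/117 - 25/21)) = -(15092 + 77*(-352/819) - 1*(-212)*(-352/819)² - 196*(-212)*(-352/819)) = -(15092 - 3872/117 - 1*(-212)*123904/670761 - 2089472/117) = -(15092 - 3872/117 + 26267648/670761 - 2089472/117) = -1*(-1851748492/670761) = 1851748492/670761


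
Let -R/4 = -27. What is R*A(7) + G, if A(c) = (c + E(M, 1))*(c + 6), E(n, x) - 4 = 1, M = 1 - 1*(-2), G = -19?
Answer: 16829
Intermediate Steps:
R = 108 (R = -4*(-27) = 108)
M = 3 (M = 1 + 2 = 3)
E(n, x) = 5 (E(n, x) = 4 + 1 = 5)
A(c) = (5 + c)*(6 + c) (A(c) = (c + 5)*(c + 6) = (5 + c)*(6 + c))
R*A(7) + G = 108*(30 + 7² + 11*7) - 19 = 108*(30 + 49 + 77) - 19 = 108*156 - 19 = 16848 - 19 = 16829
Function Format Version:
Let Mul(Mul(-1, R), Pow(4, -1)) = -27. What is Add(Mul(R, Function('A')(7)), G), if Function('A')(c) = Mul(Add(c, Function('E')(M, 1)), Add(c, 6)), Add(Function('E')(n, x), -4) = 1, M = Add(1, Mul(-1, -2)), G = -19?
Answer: 16829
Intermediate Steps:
R = 108 (R = Mul(-4, -27) = 108)
M = 3 (M = Add(1, 2) = 3)
Function('E')(n, x) = 5 (Function('E')(n, x) = Add(4, 1) = 5)
Function('A')(c) = Mul(Add(5, c), Add(6, c)) (Function('A')(c) = Mul(Add(c, 5), Add(c, 6)) = Mul(Add(5, c), Add(6, c)))
Add(Mul(R, Function('A')(7)), G) = Add(Mul(108, Add(30, Pow(7, 2), Mul(11, 7))), -19) = Add(Mul(108, Add(30, 49, 77)), -19) = Add(Mul(108, 156), -19) = Add(16848, -19) = 16829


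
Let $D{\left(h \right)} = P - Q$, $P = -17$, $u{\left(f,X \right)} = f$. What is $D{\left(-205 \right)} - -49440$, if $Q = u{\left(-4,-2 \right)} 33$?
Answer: $49555$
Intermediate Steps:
$Q = -132$ ($Q = \left(-4\right) 33 = -132$)
$D{\left(h \right)} = 115$ ($D{\left(h \right)} = -17 - -132 = -17 + 132 = 115$)
$D{\left(-205 \right)} - -49440 = 115 - -49440 = 115 + 49440 = 49555$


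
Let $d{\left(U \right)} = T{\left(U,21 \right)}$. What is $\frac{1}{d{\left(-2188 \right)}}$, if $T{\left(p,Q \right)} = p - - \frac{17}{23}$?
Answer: $- \frac{23}{50307} \approx -0.00045719$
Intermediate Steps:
$T{\left(p,Q \right)} = \frac{17}{23} + p$ ($T{\left(p,Q \right)} = p - \left(-17\right) \frac{1}{23} = p - - \frac{17}{23} = p + \frac{17}{23} = \frac{17}{23} + p$)
$d{\left(U \right)} = \frac{17}{23} + U$
$\frac{1}{d{\left(-2188 \right)}} = \frac{1}{\frac{17}{23} - 2188} = \frac{1}{- \frac{50307}{23}} = - \frac{23}{50307}$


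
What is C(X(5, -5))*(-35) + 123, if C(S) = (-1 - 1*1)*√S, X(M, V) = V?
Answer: 123 + 70*I*√5 ≈ 123.0 + 156.52*I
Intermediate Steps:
C(S) = -2*√S (C(S) = (-1 - 1)*√S = -2*√S)
C(X(5, -5))*(-35) + 123 = -2*I*√5*(-35) + 123 = 70*I*√5 + 123 = 123 + 70*I*√5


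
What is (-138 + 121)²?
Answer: 289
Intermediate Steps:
(-138 + 121)² = (-17)² = 289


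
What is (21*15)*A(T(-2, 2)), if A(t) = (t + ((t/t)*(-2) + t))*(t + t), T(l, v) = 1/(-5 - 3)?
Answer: 2835/16 ≈ 177.19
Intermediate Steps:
T(l, v) = -1/8 (T(l, v) = 1/(-8) = -1/8)
A(t) = 2*t*(-2 + 2*t) (A(t) = (t + (1*(-2) + t))*(2*t) = (t + (-2 + t))*(2*t) = (-2 + 2*t)*(2*t) = 2*t*(-2 + 2*t))
(21*15)*A(T(-2, 2)) = (21*15)*(4*(-1/8)*(-1 - 1/8)) = 315*(4*(-1/8)*(-9/8)) = 315*(9/16) = 2835/16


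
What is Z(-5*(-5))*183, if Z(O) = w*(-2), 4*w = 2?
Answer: -183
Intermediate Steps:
w = ½ (w = (¼)*2 = ½ ≈ 0.50000)
Z(O) = -1 (Z(O) = (½)*(-2) = -1)
Z(-5*(-5))*183 = -1*183 = -183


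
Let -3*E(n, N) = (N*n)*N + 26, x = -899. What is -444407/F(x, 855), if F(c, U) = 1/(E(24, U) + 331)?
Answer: 7796513310631/3 ≈ 2.5988e+12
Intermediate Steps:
E(n, N) = -26/3 - n*N²/3 (E(n, N) = -((N*n)*N + 26)/3 = -(n*N² + 26)/3 = -(26 + n*N²)/3 = -26/3 - n*N²/3)
F(c, U) = 1/(967/3 - 8*U²) (F(c, U) = 1/((-26/3 - ⅓*24*U²) + 331) = 1/((-26/3 - 8*U²) + 331) = 1/(967/3 - 8*U²))
-444407/F(x, 855) = -444407/((-3/(-967 + 24*855²))) = -444407/((-3/(-967 + 24*731025))) = -444407/((-3/(-967 + 17544600))) = -444407/((-3/17543633)) = -444407/((-3*1/17543633)) = -444407/(-3/17543633) = -444407*(-17543633/3) = 7796513310631/3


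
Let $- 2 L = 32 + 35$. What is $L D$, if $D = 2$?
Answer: $-67$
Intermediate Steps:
$L = - \frac{67}{2}$ ($L = - \frac{32 + 35}{2} = \left(- \frac{1}{2}\right) 67 = - \frac{67}{2} \approx -33.5$)
$L D = \left(- \frac{67}{2}\right) 2 = -67$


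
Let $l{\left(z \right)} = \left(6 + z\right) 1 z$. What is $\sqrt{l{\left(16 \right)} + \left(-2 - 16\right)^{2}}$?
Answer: $26$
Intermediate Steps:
$l{\left(z \right)} = z \left(6 + z\right)$ ($l{\left(z \right)} = \left(6 + z\right) z = z \left(6 + z\right)$)
$\sqrt{l{\left(16 \right)} + \left(-2 - 16\right)^{2}} = \sqrt{16 \left(6 + 16\right) + \left(-2 - 16\right)^{2}} = \sqrt{16 \cdot 22 + \left(-18\right)^{2}} = \sqrt{352 + 324} = \sqrt{676} = 26$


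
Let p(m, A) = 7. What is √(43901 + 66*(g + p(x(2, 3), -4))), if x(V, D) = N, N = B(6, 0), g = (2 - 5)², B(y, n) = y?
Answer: √44957 ≈ 212.03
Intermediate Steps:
g = 9 (g = (-3)² = 9)
N = 6
x(V, D) = 6
√(43901 + 66*(g + p(x(2, 3), -4))) = √(43901 + 66*(9 + 7)) = √(43901 + 66*16) = √(43901 + 1056) = √44957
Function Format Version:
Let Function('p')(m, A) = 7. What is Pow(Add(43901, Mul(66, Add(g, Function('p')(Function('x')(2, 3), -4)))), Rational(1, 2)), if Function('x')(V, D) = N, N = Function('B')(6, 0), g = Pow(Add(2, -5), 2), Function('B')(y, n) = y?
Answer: Pow(44957, Rational(1, 2)) ≈ 212.03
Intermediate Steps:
g = 9 (g = Pow(-3, 2) = 9)
N = 6
Function('x')(V, D) = 6
Pow(Add(43901, Mul(66, Add(g, Function('p')(Function('x')(2, 3), -4)))), Rational(1, 2)) = Pow(Add(43901, Mul(66, Add(9, 7))), Rational(1, 2)) = Pow(Add(43901, Mul(66, 16)), Rational(1, 2)) = Pow(Add(43901, 1056), Rational(1, 2)) = Pow(44957, Rational(1, 2))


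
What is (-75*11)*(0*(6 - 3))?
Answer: 0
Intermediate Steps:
(-75*11)*(0*(6 - 3)) = -0*3 = -825*0 = 0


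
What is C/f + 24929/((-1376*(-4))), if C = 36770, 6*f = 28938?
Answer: 322614647/26545792 ≈ 12.153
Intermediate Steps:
f = 4823 (f = (1/6)*28938 = 4823)
C/f + 24929/((-1376*(-4))) = 36770/4823 + 24929/((-1376*(-4))) = 36770*(1/4823) + 24929/5504 = 36770/4823 + 24929*(1/5504) = 36770/4823 + 24929/5504 = 322614647/26545792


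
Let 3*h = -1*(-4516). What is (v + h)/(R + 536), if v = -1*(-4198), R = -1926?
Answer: -1711/417 ≈ -4.1031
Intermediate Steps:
v = 4198
h = 4516/3 (h = (-1*(-4516))/3 = (⅓)*4516 = 4516/3 ≈ 1505.3)
(v + h)/(R + 536) = (4198 + 4516/3)/(-1926 + 536) = (17110/3)/(-1390) = (17110/3)*(-1/1390) = -1711/417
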